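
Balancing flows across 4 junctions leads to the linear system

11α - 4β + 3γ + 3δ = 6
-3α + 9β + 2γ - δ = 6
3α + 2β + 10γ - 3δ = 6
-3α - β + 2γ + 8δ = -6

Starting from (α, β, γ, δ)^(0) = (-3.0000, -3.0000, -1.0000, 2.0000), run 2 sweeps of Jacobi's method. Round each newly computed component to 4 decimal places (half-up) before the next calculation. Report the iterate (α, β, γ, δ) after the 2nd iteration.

(0.3949, -0.4283, 0.2232, -1.7179)

Iteration 1:
  α = (6 - (-4)·-3.0000 - (3)·-1.0000 - (3)·2.0000) / (11) = -0.8182
  β = (6 - (-3)·-3.0000 - (2)·-1.0000 - (-1)·2.0000) / (9) = 0.1111
  γ = (6 - (3)·-3.0000 - (2)·-3.0000 - (-3)·2.0000) / (10) = 2.7000
  δ = (-6 - (-3)·-3.0000 - (-1)·-3.0000 - (2)·-1.0000) / (8) = -2.0000
Iteration 2:
  α = (6 - (-4)·0.1111 - (3)·2.7000 - (3)·-2.0000) / (11) = 0.3949
  β = (6 - (-3)·-0.8182 - (2)·2.7000 - (-1)·-2.0000) / (9) = -0.4283
  γ = (6 - (3)·-0.8182 - (2)·0.1111 - (-3)·-2.0000) / (10) = 0.2232
  δ = (-6 - (-3)·-0.8182 - (-1)·0.1111 - (2)·2.7000) / (8) = -1.7179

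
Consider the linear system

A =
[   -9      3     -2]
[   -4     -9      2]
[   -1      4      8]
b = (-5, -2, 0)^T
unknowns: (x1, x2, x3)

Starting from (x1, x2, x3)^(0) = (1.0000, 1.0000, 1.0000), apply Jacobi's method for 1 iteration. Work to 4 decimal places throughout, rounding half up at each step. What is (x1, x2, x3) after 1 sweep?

Iteration 1:
  x1 = (-5 - (3)·1.0000 - (-2)·1.0000) / (-9) = 0.6667
  x2 = (-2 - (-4)·1.0000 - (2)·1.0000) / (-9) = 0.0000
  x3 = (0 - (-1)·1.0000 - (4)·1.0000) / (8) = -0.3750

(0.6667, 0.0000, -0.3750)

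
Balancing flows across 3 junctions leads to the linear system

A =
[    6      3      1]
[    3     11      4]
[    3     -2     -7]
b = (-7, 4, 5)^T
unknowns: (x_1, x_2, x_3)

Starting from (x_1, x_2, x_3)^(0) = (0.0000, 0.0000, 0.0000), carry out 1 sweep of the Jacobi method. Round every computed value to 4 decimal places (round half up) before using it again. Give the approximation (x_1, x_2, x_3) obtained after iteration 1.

Iteration 1:
  x_1 = (-7 - (3)·0.0000 - (1)·0.0000) / (6) = -1.1667
  x_2 = (4 - (3)·0.0000 - (4)·0.0000) / (11) = 0.3636
  x_3 = (5 - (3)·0.0000 - (-2)·0.0000) / (-7) = -0.7143

(-1.1667, 0.3636, -0.7143)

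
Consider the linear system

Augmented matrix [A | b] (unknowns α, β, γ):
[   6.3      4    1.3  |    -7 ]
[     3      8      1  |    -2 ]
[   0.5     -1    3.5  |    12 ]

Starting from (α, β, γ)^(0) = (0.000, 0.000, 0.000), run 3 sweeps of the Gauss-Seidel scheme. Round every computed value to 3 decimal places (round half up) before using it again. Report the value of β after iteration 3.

-0.003

Iteration 1:
  α = (-7 - (4)·0.000 - (1.3)·0.000) / (6.3) = -1.111
  β = (-2 - (3)·-1.111 - (1)·0.000) / (8) = 0.167
  γ = (12 - (0.5)·-1.111 - (-1)·0.167) / (3.5) = 3.635
Iteration 2:
  α = (-7 - (4)·0.167 - (1.3)·3.635) / (6.3) = -1.967
  β = (-2 - (3)·-1.967 - (1)·3.635) / (8) = 0.033
  γ = (12 - (0.5)·-1.967 - (-1)·0.033) / (3.5) = 3.719
Iteration 3:
  α = (-7 - (4)·0.033 - (1.3)·3.719) / (6.3) = -1.899
  β = (-2 - (3)·-1.899 - (1)·3.719) / (8) = -0.003
  γ = (12 - (0.5)·-1.899 - (-1)·-0.003) / (3.5) = 3.699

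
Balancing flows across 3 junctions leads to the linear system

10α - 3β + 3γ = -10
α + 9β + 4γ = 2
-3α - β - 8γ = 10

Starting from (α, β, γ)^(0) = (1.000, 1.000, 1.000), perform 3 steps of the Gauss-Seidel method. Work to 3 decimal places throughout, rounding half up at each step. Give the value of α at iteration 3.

Iteration 1:
  α = (-10 - (-3)·1.000 - (3)·1.000) / (10) = -1.000
  β = (2 - (1)·-1.000 - (4)·1.000) / (9) = -0.111
  γ = (10 - (-3)·-1.000 - (-1)·-0.111) / (-8) = -0.861
Iteration 2:
  α = (-10 - (-3)·-0.111 - (3)·-0.861) / (10) = -0.775
  β = (2 - (1)·-0.775 - (4)·-0.861) / (9) = 0.691
  γ = (10 - (-3)·-0.775 - (-1)·0.691) / (-8) = -1.046
Iteration 3:
  α = (-10 - (-3)·0.691 - (3)·-1.046) / (10) = -0.479
  β = (2 - (1)·-0.479 - (4)·-1.046) / (9) = 0.740
  γ = (10 - (-3)·-0.479 - (-1)·0.740) / (-8) = -1.163

-0.479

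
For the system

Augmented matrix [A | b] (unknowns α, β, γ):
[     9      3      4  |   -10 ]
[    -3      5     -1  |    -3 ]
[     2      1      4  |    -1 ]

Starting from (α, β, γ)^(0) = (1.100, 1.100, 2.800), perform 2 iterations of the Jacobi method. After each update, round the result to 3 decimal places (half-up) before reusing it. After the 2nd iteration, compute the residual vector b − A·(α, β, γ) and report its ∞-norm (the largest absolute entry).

7.676

Iteration 1:
  α = (-10 - (3)·1.100 - (4)·2.800) / (9) = -2.722
  β = (-3 - (-3)·1.100 - (-1)·2.800) / (5) = 0.620
  γ = (-1 - (2)·1.100 - (1)·1.100) / (4) = -1.075
Iteration 2:
  α = (-10 - (3)·0.620 - (4)·-1.075) / (9) = -0.840
  β = (-3 - (-3)·-2.722 - (-1)·-1.075) / (5) = -2.448
  γ = (-1 - (2)·-2.722 - (1)·0.620) / (4) = 0.956
Residual b − A·x = (1.080, 7.676, -0.696); ∞-norm = 7.676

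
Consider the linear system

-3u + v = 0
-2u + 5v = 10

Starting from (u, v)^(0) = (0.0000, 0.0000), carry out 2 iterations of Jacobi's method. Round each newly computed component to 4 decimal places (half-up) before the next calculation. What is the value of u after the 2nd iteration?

Iteration 1:
  u = (0 - (1)·0.0000) / (-3) = 0.0000
  v = (10 - (-2)·0.0000) / (5) = 2.0000
Iteration 2:
  u = (0 - (1)·2.0000) / (-3) = 0.6667
  v = (10 - (-2)·0.0000) / (5) = 2.0000

0.6667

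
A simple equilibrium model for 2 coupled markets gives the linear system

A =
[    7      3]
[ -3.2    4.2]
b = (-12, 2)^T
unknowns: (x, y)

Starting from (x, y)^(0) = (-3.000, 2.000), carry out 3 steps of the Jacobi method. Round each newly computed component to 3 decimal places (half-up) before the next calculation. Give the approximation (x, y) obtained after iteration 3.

(-1.079, -0.239)

Iteration 1:
  x = (-12 - (3)·2.000) / (7) = -2.571
  y = (2 - (-3.2)·-3.000) / (4.2) = -1.810
Iteration 2:
  x = (-12 - (3)·-1.810) / (7) = -0.939
  y = (2 - (-3.2)·-2.571) / (4.2) = -1.483
Iteration 3:
  x = (-12 - (3)·-1.483) / (7) = -1.079
  y = (2 - (-3.2)·-0.939) / (4.2) = -0.239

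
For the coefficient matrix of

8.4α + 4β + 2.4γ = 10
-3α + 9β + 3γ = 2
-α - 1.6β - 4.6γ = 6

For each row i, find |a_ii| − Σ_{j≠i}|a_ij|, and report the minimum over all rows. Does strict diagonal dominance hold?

2

row 1: |8.4| − (4+2.4) = 2
row 2: |9| − (3+3) = 3
row 3: |-4.6| − (1+1.6) = 2
minimum over rows = 2 → strictly diagonally dominant (convergence guaranteed)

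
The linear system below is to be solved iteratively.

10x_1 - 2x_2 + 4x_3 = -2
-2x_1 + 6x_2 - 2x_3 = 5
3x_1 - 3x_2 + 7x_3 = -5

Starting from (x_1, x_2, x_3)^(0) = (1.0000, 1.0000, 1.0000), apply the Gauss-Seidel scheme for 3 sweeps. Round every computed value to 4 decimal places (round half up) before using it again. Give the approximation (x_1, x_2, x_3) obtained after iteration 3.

Iteration 1:
  x_1 = (-2 - (-2)·1.0000 - (4)·1.0000) / (10) = -0.4000
  x_2 = (5 - (-2)·-0.4000 - (-2)·1.0000) / (6) = 1.0333
  x_3 = (-5 - (3)·-0.4000 - (-3)·1.0333) / (7) = -0.1000
Iteration 2:
  x_1 = (-2 - (-2)·1.0333 - (4)·-0.1000) / (10) = 0.0467
  x_2 = (5 - (-2)·0.0467 - (-2)·-0.1000) / (6) = 0.8156
  x_3 = (-5 - (3)·0.0467 - (-3)·0.8156) / (7) = -0.3848
Iteration 3:
  x_1 = (-2 - (-2)·0.8156 - (4)·-0.3848) / (10) = 0.1170
  x_2 = (5 - (-2)·0.1170 - (-2)·-0.3848) / (6) = 0.7441
  x_3 = (-5 - (3)·0.1170 - (-3)·0.7441) / (7) = -0.4455

(0.1170, 0.7441, -0.4455)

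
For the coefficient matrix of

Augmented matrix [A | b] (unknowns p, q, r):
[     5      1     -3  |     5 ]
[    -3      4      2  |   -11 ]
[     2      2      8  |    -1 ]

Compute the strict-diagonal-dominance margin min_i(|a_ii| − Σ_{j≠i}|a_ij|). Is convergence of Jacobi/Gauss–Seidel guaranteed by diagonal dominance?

row 1: |5| − (1+3) = 1
row 2: |4| − (3+2) = -1
row 3: |8| − (2+2) = 4
minimum over rows = -1 → not strictly diagonally dominant

-1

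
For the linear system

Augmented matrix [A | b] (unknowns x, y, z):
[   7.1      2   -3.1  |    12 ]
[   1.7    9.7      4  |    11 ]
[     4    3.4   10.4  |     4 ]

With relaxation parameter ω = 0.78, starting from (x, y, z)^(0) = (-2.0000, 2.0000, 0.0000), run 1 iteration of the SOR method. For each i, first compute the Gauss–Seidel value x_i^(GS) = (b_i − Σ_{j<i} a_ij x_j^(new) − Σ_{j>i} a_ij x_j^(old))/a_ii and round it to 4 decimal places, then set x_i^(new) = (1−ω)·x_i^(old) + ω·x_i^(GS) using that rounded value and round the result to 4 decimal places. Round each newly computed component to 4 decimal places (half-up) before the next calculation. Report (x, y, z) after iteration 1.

Iteration 1:
  x: GS value = (12 - (2)·2.0000 - (-3.1)·0.0000) / (7.1) = 1.1268;  x ← (1−ω)·-2.0000 + ω·1.1268 = 0.4389
  y: GS value = (11 - (1.7)·0.4389 - (4)·0.0000) / (9.7) = 1.0571;  y ← (1−ω)·2.0000 + ω·1.0571 = 1.2645
  z: GS value = (4 - (4)·0.4389 - (3.4)·1.2645) / (10.4) = -0.1976;  z ← (1−ω)·0.0000 + ω·-0.1976 = -0.1541

(0.4389, 1.2645, -0.1541)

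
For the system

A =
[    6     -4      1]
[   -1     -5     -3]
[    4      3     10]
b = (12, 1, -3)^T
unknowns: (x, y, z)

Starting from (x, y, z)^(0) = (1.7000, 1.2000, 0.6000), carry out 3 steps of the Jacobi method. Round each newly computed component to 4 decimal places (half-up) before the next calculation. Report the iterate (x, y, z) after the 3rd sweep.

Iteration 1:
  x = (12 - (-4)·1.2000 - (1)·0.6000) / (6) = 2.7000
  y = (1 - (-1)·1.7000 - (-3)·0.6000) / (-5) = -0.9000
  z = (-3 - (4)·1.7000 - (3)·1.2000) / (10) = -1.3400
Iteration 2:
  x = (12 - (-4)·-0.9000 - (1)·-1.3400) / (6) = 1.6233
  y = (1 - (-1)·2.7000 - (-3)·-1.3400) / (-5) = 0.0640
  z = (-3 - (4)·2.7000 - (3)·-0.9000) / (10) = -1.1100
Iteration 3:
  x = (12 - (-4)·0.0640 - (1)·-1.1100) / (6) = 2.2277
  y = (1 - (-1)·1.6233 - (-3)·-1.1100) / (-5) = 0.1413
  z = (-3 - (4)·1.6233 - (3)·0.0640) / (10) = -0.9685

(2.2277, 0.1413, -0.9685)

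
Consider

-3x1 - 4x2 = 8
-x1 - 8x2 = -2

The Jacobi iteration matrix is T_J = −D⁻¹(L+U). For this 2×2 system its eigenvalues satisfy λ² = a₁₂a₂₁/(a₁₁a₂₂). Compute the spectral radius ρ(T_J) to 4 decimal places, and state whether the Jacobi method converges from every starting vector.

a₁₂a₂₁/(a₁₁a₂₂) = (-4)·(-1) / ((-3)·(-8)) = 0.166667
ρ = √|0.166667| = √0.166667 = 0.4082
ρ < 1, so Jacobi converges

0.4082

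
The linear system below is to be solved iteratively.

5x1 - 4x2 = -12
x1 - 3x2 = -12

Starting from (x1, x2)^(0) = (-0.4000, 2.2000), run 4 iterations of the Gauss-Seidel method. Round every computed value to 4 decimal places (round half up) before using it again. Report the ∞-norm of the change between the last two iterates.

Iteration 1:
  x1 = (-12 - (-4)·2.2000) / (5) = -0.6400
  x2 = (-12 - (1)·-0.6400) / (-3) = 3.7867
Iteration 2:
  x1 = (-12 - (-4)·3.7867) / (5) = 0.6294
  x2 = (-12 - (1)·0.6294) / (-3) = 4.2098
Iteration 3:
  x1 = (-12 - (-4)·4.2098) / (5) = 0.9678
  x2 = (-12 - (1)·0.9678) / (-3) = 4.3226
Iteration 4:
  x1 = (-12 - (-4)·4.3226) / (5) = 1.0581
  x2 = (-12 - (1)·1.0581) / (-3) = 4.3527
Change: (0.0903, 0.0301) → max |·| = 0.0903

0.0903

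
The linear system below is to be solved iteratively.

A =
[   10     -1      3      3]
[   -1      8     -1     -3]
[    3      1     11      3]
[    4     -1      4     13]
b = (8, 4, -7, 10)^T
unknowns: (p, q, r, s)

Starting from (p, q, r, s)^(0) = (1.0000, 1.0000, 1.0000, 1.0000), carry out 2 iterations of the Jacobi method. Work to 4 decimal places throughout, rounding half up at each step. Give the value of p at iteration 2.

Iteration 1:
  p = (8 - (-1)·1.0000 - (3)·1.0000 - (3)·1.0000) / (10) = 0.3000
  q = (4 - (-1)·1.0000 - (-1)·1.0000 - (-3)·1.0000) / (8) = 1.1250
  r = (-7 - (3)·1.0000 - (1)·1.0000 - (3)·1.0000) / (11) = -1.2727
  s = (10 - (4)·1.0000 - (-1)·1.0000 - (4)·1.0000) / (13) = 0.2308
Iteration 2:
  p = (8 - (-1)·1.1250 - (3)·-1.2727 - (3)·0.2308) / (10) = 1.2251
  q = (4 - (-1)·0.3000 - (-1)·-1.2727 - (-3)·0.2308) / (8) = 0.4650
  r = (-7 - (3)·0.3000 - (1)·1.1250 - (3)·0.2308) / (11) = -0.8834
  s = (10 - (4)·0.3000 - (-1)·1.1250 - (4)·-1.2727) / (13) = 1.1551

1.2251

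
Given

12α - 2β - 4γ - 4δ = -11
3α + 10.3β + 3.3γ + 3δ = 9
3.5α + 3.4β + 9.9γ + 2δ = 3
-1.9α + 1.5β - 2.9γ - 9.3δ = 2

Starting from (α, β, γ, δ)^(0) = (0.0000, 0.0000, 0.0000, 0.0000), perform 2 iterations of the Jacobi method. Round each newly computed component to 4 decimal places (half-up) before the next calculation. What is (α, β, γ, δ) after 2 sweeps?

(-0.7417, 1.1064, 0.3705, 0.0187)

Iteration 1:
  α = (-11 - (-2)·0.0000 - (-4)·0.0000 - (-4)·0.0000) / (12) = -0.9167
  β = (9 - (3)·0.0000 - (3.3)·0.0000 - (3)·0.0000) / (10.3) = 0.8738
  γ = (3 - (3.5)·0.0000 - (3.4)·0.0000 - (2)·0.0000) / (9.9) = 0.3030
  δ = (2 - (-1.9)·0.0000 - (1.5)·0.0000 - (-2.9)·0.0000) / (-9.3) = -0.2151
Iteration 2:
  α = (-11 - (-2)·0.8738 - (-4)·0.3030 - (-4)·-0.2151) / (12) = -0.7417
  β = (9 - (3)·-0.9167 - (3.3)·0.3030 - (3)·-0.2151) / (10.3) = 1.1064
  γ = (3 - (3.5)·-0.9167 - (3.4)·0.8738 - (2)·-0.2151) / (9.9) = 0.3705
  δ = (2 - (-1.9)·-0.9167 - (1.5)·0.8738 - (-2.9)·0.3030) / (-9.3) = 0.0187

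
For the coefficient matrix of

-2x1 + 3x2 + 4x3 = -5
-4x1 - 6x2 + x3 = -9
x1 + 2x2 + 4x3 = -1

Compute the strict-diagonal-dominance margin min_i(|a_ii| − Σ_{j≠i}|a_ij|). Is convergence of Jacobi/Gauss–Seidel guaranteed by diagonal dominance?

row 1: |-2| − (3+4) = -5
row 2: |-6| − (4+1) = 1
row 3: |4| − (1+2) = 1
minimum over rows = -5 → not strictly diagonally dominant

-5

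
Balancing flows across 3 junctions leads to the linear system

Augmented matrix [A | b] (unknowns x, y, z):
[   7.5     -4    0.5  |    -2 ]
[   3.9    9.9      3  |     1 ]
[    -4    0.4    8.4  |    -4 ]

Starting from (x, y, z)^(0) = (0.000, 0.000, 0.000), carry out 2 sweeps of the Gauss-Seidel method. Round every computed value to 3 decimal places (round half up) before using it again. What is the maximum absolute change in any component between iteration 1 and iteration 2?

0.151

Iteration 1:
  x = (-2 - (-4)·0.000 - (0.5)·0.000) / (7.5) = -0.267
  y = (1 - (3.9)·-0.267 - (3)·0.000) / (9.9) = 0.206
  z = (-4 - (-4)·-0.267 - (0.4)·0.206) / (8.4) = -0.613
Iteration 2:
  x = (-2 - (-4)·0.206 - (0.5)·-0.613) / (7.5) = -0.116
  y = (1 - (3.9)·-0.116 - (3)·-0.613) / (9.9) = 0.332
  z = (-4 - (-4)·-0.116 - (0.4)·0.332) / (8.4) = -0.547
Change: (0.151, 0.126, 0.066) → max |·| = 0.151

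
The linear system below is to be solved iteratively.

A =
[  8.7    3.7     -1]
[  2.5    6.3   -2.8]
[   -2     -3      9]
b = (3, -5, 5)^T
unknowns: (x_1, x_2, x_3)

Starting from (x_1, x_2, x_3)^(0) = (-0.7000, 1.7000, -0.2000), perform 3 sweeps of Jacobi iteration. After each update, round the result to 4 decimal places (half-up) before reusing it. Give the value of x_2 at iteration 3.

-0.9590

Iteration 1:
  x_1 = (3 - (3.7)·1.7000 - (-1)·-0.2000) / (8.7) = -0.4011
  x_2 = (-5 - (2.5)·-0.7000 - (-2.8)·-0.2000) / (6.3) = -0.6048
  x_3 = (5 - (-2)·-0.7000 - (-3)·1.7000) / (9) = 0.9667
Iteration 2:
  x_1 = (3 - (3.7)·-0.6048 - (-1)·0.9667) / (8.7) = 0.7132
  x_2 = (-5 - (2.5)·-0.4011 - (-2.8)·0.9667) / (6.3) = -0.2048
  x_3 = (5 - (-2)·-0.4011 - (-3)·-0.6048) / (9) = 0.2648
Iteration 3:
  x_1 = (3 - (3.7)·-0.2048 - (-1)·0.2648) / (8.7) = 0.4624
  x_2 = (-5 - (2.5)·0.7132 - (-2.8)·0.2648) / (6.3) = -0.9590
  x_3 = (5 - (-2)·0.7132 - (-3)·-0.2048) / (9) = 0.6458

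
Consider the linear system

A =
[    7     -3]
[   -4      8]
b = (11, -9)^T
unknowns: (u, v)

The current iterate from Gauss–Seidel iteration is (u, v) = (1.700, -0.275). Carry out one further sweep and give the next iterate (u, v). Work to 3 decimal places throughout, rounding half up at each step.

One sweep:
  u = (11 - (-3)·-0.275) / (7) = 1.454
  v = (-9 - (-4)·1.454) / (8) = -0.398

(1.454, -0.398)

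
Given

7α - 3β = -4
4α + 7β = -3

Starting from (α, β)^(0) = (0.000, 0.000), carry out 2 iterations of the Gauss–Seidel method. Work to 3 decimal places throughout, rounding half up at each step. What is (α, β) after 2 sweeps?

(-0.615, -0.077)

Iteration 1:
  α = (-4 - (-3)·0.000) / (7) = -0.571
  β = (-3 - (4)·-0.571) / (7) = -0.102
Iteration 2:
  α = (-4 - (-3)·-0.102) / (7) = -0.615
  β = (-3 - (4)·-0.615) / (7) = -0.077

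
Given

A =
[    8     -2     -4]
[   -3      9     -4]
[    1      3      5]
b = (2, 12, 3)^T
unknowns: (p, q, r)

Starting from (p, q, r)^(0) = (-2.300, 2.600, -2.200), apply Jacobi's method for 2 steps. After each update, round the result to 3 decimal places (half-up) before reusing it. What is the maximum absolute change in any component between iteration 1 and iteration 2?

1.455

Iteration 1:
  p = (2 - (-2)·2.600 - (-4)·-2.200) / (8) = -0.200
  q = (12 - (-3)·-2.300 - (-4)·-2.200) / (9) = -0.411
  r = (3 - (1)·-2.300 - (3)·2.600) / (5) = -0.500
Iteration 2:
  p = (2 - (-2)·-0.411 - (-4)·-0.500) / (8) = -0.103
  q = (12 - (-3)·-0.200 - (-4)·-0.500) / (9) = 1.044
  r = (3 - (1)·-0.200 - (3)·-0.411) / (5) = 0.887
Change: (0.097, 1.455, 1.387) → max |·| = 1.455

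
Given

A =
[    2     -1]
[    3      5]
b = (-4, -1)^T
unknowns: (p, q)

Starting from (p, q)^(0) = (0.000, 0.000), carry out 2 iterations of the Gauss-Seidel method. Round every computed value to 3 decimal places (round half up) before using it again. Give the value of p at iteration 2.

Iteration 1:
  p = (-4 - (-1)·0.000) / (2) = -2.000
  q = (-1 - (3)·-2.000) / (5) = 1.000
Iteration 2:
  p = (-4 - (-1)·1.000) / (2) = -1.500
  q = (-1 - (3)·-1.500) / (5) = 0.700

-1.500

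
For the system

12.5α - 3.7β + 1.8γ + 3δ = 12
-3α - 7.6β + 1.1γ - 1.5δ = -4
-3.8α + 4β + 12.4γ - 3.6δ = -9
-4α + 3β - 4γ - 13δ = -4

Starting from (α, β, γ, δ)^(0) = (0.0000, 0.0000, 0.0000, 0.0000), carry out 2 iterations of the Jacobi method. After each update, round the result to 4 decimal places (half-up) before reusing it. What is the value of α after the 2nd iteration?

1.1465

Iteration 1:
  α = (12 - (-3.7)·0.0000 - (1.8)·0.0000 - (3)·0.0000) / (12.5) = 0.9600
  β = (-4 - (-3)·0.0000 - (1.1)·0.0000 - (-1.5)·0.0000) / (-7.6) = 0.5263
  γ = (-9 - (-3.8)·0.0000 - (4)·0.0000 - (-3.6)·0.0000) / (12.4) = -0.7258
  δ = (-4 - (-4)·0.0000 - (3)·0.0000 - (-4)·0.0000) / (-13) = 0.3077
Iteration 2:
  α = (12 - (-3.7)·0.5263 - (1.8)·-0.7258 - (3)·0.3077) / (12.5) = 1.1465
  β = (-4 - (-3)·0.9600 - (1.1)·-0.7258 - (-1.5)·0.3077) / (-7.6) = -0.0184
  γ = (-9 - (-3.8)·0.9600 - (4)·0.5263 - (-3.6)·0.3077) / (12.4) = -0.5121
  δ = (-4 - (-4)·0.9600 - (3)·0.5263 - (-4)·-0.7258) / (-13) = 0.3571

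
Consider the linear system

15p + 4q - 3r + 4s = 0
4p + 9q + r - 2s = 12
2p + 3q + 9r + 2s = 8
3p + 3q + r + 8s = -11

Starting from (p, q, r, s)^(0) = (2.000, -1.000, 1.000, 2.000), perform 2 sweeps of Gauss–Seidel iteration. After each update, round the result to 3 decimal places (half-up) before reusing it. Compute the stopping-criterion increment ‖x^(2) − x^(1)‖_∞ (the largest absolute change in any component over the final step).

1.127

Iteration 1:
  p = (0 - (4)·-1.000 - (-3)·1.000 - (4)·2.000) / (15) = -0.067
  q = (12 - (4)·-0.067 - (1)·1.000 - (-2)·2.000) / (9) = 1.696
  r = (8 - (2)·-0.067 - (3)·1.696 - (2)·2.000) / (9) = -0.106
  s = (-11 - (3)·-0.067 - (3)·1.696 - (1)·-0.106) / (8) = -1.973
Iteration 2:
  p = (0 - (4)·1.696 - (-3)·-0.106 - (4)·-1.973) / (15) = 0.053
  q = (12 - (4)·0.053 - (1)·-0.106 - (-2)·-1.973) / (9) = 0.883
  r = (8 - (2)·0.053 - (3)·0.883 - (2)·-1.973) / (9) = 1.021
  s = (-11 - (3)·0.053 - (3)·0.883 - (1)·1.021) / (8) = -1.854
Change: (0.120, -0.813, 1.127, 0.119) → max |·| = 1.127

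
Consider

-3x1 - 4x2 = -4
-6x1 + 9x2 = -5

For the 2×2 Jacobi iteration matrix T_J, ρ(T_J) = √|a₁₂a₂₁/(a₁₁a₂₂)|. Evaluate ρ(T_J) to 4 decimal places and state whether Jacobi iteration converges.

0.9428

a₁₂a₂₁/(a₁₁a₂₂) = (-4)·(-6) / ((-3)·(9)) = -0.888889
ρ = √|-0.888889| = √0.888889 = 0.9428
ρ < 1, so Jacobi converges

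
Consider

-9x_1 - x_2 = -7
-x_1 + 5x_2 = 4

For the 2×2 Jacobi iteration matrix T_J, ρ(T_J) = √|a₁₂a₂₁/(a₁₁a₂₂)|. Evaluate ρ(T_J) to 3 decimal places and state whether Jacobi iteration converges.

a₁₂a₂₁/(a₁₁a₂₂) = (-1)·(-1) / ((-9)·(5)) = -0.022222
ρ = √|-0.022222| = √0.022222 = 0.149
ρ < 1, so Jacobi converges

0.149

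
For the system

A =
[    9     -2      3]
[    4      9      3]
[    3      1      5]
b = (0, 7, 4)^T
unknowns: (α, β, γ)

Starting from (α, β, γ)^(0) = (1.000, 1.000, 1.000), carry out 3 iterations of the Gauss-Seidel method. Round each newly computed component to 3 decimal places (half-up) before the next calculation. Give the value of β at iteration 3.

0.577

Iteration 1:
  α = (0 - (-2)·1.000 - (3)·1.000) / (9) = -0.111
  β = (7 - (4)·-0.111 - (3)·1.000) / (9) = 0.494
  γ = (4 - (3)·-0.111 - (1)·0.494) / (5) = 0.768
Iteration 2:
  α = (0 - (-2)·0.494 - (3)·0.768) / (9) = -0.146
  β = (7 - (4)·-0.146 - (3)·0.768) / (9) = 0.587
  γ = (4 - (3)·-0.146 - (1)·0.587) / (5) = 0.770
Iteration 3:
  α = (0 - (-2)·0.587 - (3)·0.770) / (9) = -0.126
  β = (7 - (4)·-0.126 - (3)·0.770) / (9) = 0.577
  γ = (4 - (3)·-0.126 - (1)·0.577) / (5) = 0.760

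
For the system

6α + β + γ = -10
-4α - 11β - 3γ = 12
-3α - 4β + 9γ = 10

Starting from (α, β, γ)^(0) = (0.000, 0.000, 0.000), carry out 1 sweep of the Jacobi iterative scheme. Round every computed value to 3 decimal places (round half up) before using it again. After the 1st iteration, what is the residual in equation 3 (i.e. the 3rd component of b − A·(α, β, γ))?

Iteration 1:
  α = (-10 - (1)·0.000 - (1)·0.000) / (6) = -1.667
  β = (12 - (-4)·0.000 - (-3)·0.000) / (-11) = -1.091
  γ = (10 - (-3)·0.000 - (-4)·0.000) / (9) = 1.111
Residual b − A·x = (-0.018, -3.336, -9.364)

-9.364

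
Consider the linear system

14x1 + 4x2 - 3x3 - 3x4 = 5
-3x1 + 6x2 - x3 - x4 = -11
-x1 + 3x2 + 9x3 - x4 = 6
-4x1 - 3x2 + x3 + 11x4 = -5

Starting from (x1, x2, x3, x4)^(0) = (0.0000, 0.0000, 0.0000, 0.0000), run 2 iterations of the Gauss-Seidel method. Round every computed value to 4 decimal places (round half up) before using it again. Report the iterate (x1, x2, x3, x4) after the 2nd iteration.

(0.9087, -1.3177, 1.1079, -0.5842)

Iteration 1:
  x1 = (5 - (4)·0.0000 - (-3)·0.0000 - (-3)·0.0000) / (14) = 0.3571
  x2 = (-11 - (-3)·0.3571 - (-1)·0.0000 - (-1)·0.0000) / (6) = -1.6548
  x3 = (6 - (-1)·0.3571 - (3)·-1.6548 - (-1)·0.0000) / (9) = 1.2579
  x4 = (-5 - (-4)·0.3571 - (-3)·-1.6548 - (1)·1.2579) / (11) = -0.8904
Iteration 2:
  x1 = (5 - (4)·-1.6548 - (-3)·1.2579 - (-3)·-0.8904) / (14) = 0.9087
  x2 = (-11 - (-3)·0.9087 - (-1)·1.2579 - (-1)·-0.8904) / (6) = -1.3177
  x3 = (6 - (-1)·0.9087 - (3)·-1.3177 - (-1)·-0.8904) / (9) = 1.1079
  x4 = (-5 - (-4)·0.9087 - (-3)·-1.3177 - (1)·1.1079) / (11) = -0.5842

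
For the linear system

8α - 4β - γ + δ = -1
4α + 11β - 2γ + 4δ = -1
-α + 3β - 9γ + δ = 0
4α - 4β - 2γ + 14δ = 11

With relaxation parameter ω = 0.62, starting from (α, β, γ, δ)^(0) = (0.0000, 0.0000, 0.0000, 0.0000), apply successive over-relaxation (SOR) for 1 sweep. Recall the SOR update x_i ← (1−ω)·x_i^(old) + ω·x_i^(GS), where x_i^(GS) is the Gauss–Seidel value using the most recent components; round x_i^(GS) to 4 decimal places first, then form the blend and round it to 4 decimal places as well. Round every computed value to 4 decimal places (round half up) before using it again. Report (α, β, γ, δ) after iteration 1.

Iteration 1:
  α: GS value = (-1 - (-4)·0.0000 - (-1)·0.0000 - (1)·0.0000) / (8) = -0.1250;  α ← (1−ω)·0.0000 + ω·-0.1250 = -0.0775
  β: GS value = (-1 - (4)·-0.0775 - (-2)·0.0000 - (4)·0.0000) / (11) = -0.0627;  β ← (1−ω)·0.0000 + ω·-0.0627 = -0.0389
  γ: GS value = (0 - (-1)·-0.0775 - (3)·-0.0389 - (1)·0.0000) / (-9) = -0.0044;  γ ← (1−ω)·0.0000 + ω·-0.0044 = -0.0027
  δ: GS value = (11 - (4)·-0.0775 - (-4)·-0.0389 - (-2)·-0.0027) / (14) = 0.7964;  δ ← (1−ω)·0.0000 + ω·0.7964 = 0.4938

(-0.0775, -0.0389, -0.0027, 0.4938)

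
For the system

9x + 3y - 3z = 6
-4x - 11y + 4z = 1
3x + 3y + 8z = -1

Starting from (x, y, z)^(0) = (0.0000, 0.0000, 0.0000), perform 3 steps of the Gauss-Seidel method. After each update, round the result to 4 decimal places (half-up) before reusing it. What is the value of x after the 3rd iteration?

0.7373

Iteration 1:
  x = (6 - (3)·0.0000 - (-3)·0.0000) / (9) = 0.6667
  y = (1 - (-4)·0.6667 - (4)·0.0000) / (-11) = -0.3333
  z = (-1 - (3)·0.6667 - (3)·-0.3333) / (8) = -0.2500
Iteration 2:
  x = (6 - (3)·-0.3333 - (-3)·-0.2500) / (9) = 0.6944
  y = (1 - (-4)·0.6944 - (4)·-0.2500) / (-11) = -0.4343
  z = (-1 - (3)·0.6944 - (3)·-0.4343) / (8) = -0.2225
Iteration 3:
  x = (6 - (3)·-0.4343 - (-3)·-0.2225) / (9) = 0.7373
  y = (1 - (-4)·0.7373 - (4)·-0.2225) / (-11) = -0.4399
  z = (-1 - (3)·0.7373 - (3)·-0.4399) / (8) = -0.2365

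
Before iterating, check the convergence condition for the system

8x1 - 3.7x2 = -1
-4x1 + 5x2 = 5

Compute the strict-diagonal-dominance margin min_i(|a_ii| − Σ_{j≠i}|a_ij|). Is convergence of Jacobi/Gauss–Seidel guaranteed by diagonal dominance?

1

row 1: |8| − (3.7) = 4.3
row 2: |5| − (4) = 1
minimum over rows = 1 → strictly diagonally dominant (convergence guaranteed)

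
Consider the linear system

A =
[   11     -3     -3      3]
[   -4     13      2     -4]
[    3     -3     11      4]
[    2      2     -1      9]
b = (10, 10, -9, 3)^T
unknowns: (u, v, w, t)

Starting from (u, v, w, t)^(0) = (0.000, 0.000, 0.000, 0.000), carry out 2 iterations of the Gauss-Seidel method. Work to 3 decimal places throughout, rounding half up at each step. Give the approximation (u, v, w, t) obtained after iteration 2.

(1.034, 1.150, -0.718, -0.232)

Iteration 1:
  u = (10 - (-3)·0.000 - (-3)·0.000 - (3)·0.000) / (11) = 0.909
  v = (10 - (-4)·0.909 - (2)·0.000 - (-4)·0.000) / (13) = 1.049
  w = (-9 - (3)·0.909 - (-3)·1.049 - (4)·0.000) / (11) = -0.780
  t = (3 - (2)·0.909 - (2)·1.049 - (-1)·-0.780) / (9) = -0.188
Iteration 2:
  u = (10 - (-3)·1.049 - (-3)·-0.780 - (3)·-0.188) / (11) = 1.034
  v = (10 - (-4)·1.034 - (2)·-0.780 - (-4)·-0.188) / (13) = 1.150
  w = (-9 - (3)·1.034 - (-3)·1.150 - (4)·-0.188) / (11) = -0.718
  t = (3 - (2)·1.034 - (2)·1.150 - (-1)·-0.718) / (9) = -0.232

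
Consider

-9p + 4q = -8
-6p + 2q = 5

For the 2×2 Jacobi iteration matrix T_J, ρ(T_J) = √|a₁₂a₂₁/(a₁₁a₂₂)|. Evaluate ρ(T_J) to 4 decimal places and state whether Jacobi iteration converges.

1.1547

a₁₂a₂₁/(a₁₁a₂₂) = (4)·(-6) / ((-9)·(2)) = 1.333333
ρ = √|1.333333| = √1.333333 = 1.1547
ρ > 1, so Jacobi diverges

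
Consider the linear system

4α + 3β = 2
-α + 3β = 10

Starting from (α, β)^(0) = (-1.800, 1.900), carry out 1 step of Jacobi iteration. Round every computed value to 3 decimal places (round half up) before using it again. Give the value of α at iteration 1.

Iteration 1:
  α = (2 - (3)·1.900) / (4) = -0.925
  β = (10 - (-1)·-1.800) / (3) = 2.733

-0.925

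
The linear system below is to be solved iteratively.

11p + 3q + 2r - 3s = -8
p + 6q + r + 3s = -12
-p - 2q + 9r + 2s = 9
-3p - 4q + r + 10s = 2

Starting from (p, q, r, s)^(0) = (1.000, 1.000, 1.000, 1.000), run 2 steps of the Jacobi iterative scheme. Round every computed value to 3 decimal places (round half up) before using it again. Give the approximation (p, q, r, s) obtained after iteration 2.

Iteration 1:
  p = (-8 - (3)·1.000 - (2)·1.000 - (-3)·1.000) / (11) = -0.909
  q = (-12 - (1)·1.000 - (1)·1.000 - (3)·1.000) / (6) = -2.833
  r = (9 - (-1)·1.000 - (-2)·1.000 - (2)·1.000) / (9) = 1.111
  s = (2 - (-3)·1.000 - (-4)·1.000 - (1)·1.000) / (10) = 0.800
Iteration 2:
  p = (-8 - (3)·-2.833 - (2)·1.111 - (-3)·0.800) / (11) = 0.062
  q = (-12 - (1)·-0.909 - (1)·1.111 - (3)·0.800) / (6) = -2.434
  r = (9 - (-1)·-0.909 - (-2)·-2.833 - (2)·0.800) / (9) = 0.092
  s = (2 - (-3)·-0.909 - (-4)·-2.833 - (1)·1.111) / (10) = -1.317

(0.062, -2.434, 0.092, -1.317)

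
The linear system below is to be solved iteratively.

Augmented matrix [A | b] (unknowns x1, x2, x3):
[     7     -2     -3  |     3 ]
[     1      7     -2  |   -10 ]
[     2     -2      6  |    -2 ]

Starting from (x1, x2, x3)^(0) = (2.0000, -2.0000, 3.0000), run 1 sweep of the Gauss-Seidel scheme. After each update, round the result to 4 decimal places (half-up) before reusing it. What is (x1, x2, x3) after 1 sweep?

Iteration 1:
  x1 = (3 - (-2)·-2.0000 - (-3)·3.0000) / (7) = 1.1429
  x2 = (-10 - (1)·1.1429 - (-2)·3.0000) / (7) = -0.7347
  x3 = (-2 - (2)·1.1429 - (-2)·-0.7347) / (6) = -0.9592

(1.1429, -0.7347, -0.9592)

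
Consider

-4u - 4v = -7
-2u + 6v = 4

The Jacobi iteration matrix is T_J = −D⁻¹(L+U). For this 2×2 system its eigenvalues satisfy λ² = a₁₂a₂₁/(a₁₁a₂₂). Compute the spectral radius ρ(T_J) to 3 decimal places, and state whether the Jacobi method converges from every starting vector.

a₁₂a₂₁/(a₁₁a₂₂) = (-4)·(-2) / ((-4)·(6)) = -0.333333
ρ = √|-0.333333| = √0.333333 = 0.577
ρ < 1, so Jacobi converges

0.577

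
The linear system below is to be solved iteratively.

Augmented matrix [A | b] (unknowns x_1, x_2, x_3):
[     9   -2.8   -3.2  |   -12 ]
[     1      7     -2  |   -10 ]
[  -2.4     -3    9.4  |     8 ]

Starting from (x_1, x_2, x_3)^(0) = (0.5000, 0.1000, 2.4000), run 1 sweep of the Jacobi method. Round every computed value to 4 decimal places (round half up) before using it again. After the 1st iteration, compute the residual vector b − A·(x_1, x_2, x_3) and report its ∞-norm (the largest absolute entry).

7.0060

Iteration 1:
  x_1 = (-12 - (-2.8)·0.1000 - (-3.2)·2.4000) / (9) = -0.4489
  x_2 = (-10 - (1)·0.5000 - (-2)·2.4000) / (7) = -0.8143
  x_3 = (8 - (-2.4)·0.5000 - (-3)·0.1000) / (9.4) = 1.0106
Residual b − A·x = (-7.0060, -1.8298, -5.0199); ∞-norm = 7.0060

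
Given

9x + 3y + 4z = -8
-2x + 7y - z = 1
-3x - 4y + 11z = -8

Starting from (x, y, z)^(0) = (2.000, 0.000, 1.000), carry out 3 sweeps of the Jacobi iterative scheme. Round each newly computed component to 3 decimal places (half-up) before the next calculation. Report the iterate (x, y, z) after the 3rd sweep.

(-0.455, -0.281, -1.122)

Iteration 1:
  x = (-8 - (3)·0.000 - (4)·1.000) / (9) = -1.333
  y = (1 - (-2)·2.000 - (-1)·1.000) / (7) = 0.857
  z = (-8 - (-3)·2.000 - (-4)·0.000) / (11) = -0.182
Iteration 2:
  x = (-8 - (3)·0.857 - (4)·-0.182) / (9) = -1.094
  y = (1 - (-2)·-1.333 - (-1)·-0.182) / (7) = -0.264
  z = (-8 - (-3)·-1.333 - (-4)·0.857) / (11) = -0.779
Iteration 3:
  x = (-8 - (3)·-0.264 - (4)·-0.779) / (9) = -0.455
  y = (1 - (-2)·-1.094 - (-1)·-0.779) / (7) = -0.281
  z = (-8 - (-3)·-1.094 - (-4)·-0.264) / (11) = -1.122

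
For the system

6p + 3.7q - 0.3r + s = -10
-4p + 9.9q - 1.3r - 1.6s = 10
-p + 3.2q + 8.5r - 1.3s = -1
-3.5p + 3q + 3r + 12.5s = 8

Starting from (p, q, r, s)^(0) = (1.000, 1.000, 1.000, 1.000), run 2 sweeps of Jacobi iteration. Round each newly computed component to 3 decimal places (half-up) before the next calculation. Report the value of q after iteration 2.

Iteration 1:
  p = (-10 - (3.7)·1.000 - (-0.3)·1.000 - (1)·1.000) / (6) = -2.400
  q = (10 - (-4)·1.000 - (-1.3)·1.000 - (-1.6)·1.000) / (9.9) = 1.707
  r = (-1 - (-1)·1.000 - (3.2)·1.000 - (-1.3)·1.000) / (8.5) = -0.224
  s = (8 - (-3.5)·1.000 - (3)·1.000 - (3)·1.000) / (12.5) = 0.440
Iteration 2:
  p = (-10 - (3.7)·1.707 - (-0.3)·-0.224 - (1)·0.440) / (6) = -2.804
  q = (10 - (-4)·-2.400 - (-1.3)·-0.224 - (-1.6)·0.440) / (9.9) = 0.082
  r = (-1 - (-1)·-2.400 - (3.2)·1.707 - (-1.3)·0.440) / (8.5) = -0.975
  s = (8 - (-3.5)·-2.400 - (3)·1.707 - (3)·-0.224) / (12.5) = -0.388

0.082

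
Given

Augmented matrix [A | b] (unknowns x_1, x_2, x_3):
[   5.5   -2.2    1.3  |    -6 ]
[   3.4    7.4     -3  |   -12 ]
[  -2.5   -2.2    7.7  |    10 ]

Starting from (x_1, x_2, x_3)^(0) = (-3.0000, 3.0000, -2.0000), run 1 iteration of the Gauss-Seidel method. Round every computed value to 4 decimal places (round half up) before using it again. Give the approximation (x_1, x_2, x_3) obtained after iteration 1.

(0.5818, -2.6997, 0.7163)

Iteration 1:
  x_1 = (-6 - (-2.2)·3.0000 - (1.3)·-2.0000) / (5.5) = 0.5818
  x_2 = (-12 - (3.4)·0.5818 - (-3)·-2.0000) / (7.4) = -2.6997
  x_3 = (10 - (-2.5)·0.5818 - (-2.2)·-2.6997) / (7.7) = 0.7163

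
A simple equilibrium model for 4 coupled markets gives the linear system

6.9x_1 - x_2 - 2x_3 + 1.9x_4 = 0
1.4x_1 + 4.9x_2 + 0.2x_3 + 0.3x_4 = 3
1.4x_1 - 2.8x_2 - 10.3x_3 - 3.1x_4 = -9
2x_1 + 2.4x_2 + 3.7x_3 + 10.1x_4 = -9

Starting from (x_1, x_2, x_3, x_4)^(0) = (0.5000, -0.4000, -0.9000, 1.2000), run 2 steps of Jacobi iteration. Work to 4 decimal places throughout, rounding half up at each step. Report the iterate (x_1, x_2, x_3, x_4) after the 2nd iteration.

(0.4182, 0.8042, 0.8380, -1.1179)

Iteration 1:
  x_1 = (0 - (-1)·-0.4000 - (-2)·-0.9000 - (1.9)·1.2000) / (6.9) = -0.6493
  x_2 = (3 - (1.4)·0.5000 - (0.2)·-0.9000 - (0.3)·1.2000) / (4.9) = 0.4327
  x_3 = (-9 - (1.4)·0.5000 - (-2.8)·-0.4000 - (-3.1)·1.2000) / (-10.3) = 0.6893
  x_4 = (-9 - (2)·0.5000 - (2.4)·-0.4000 - (3.7)·-0.9000) / (10.1) = -0.5653
Iteration 2:
  x_1 = (0 - (-1)·0.4327 - (-2)·0.6893 - (1.9)·-0.5653) / (6.9) = 0.4182
  x_2 = (3 - (1.4)·-0.6493 - (0.2)·0.6893 - (0.3)·-0.5653) / (4.9) = 0.8042
  x_3 = (-9 - (1.4)·-0.6493 - (-2.8)·0.4327 - (-3.1)·-0.5653) / (-10.3) = 0.8380
  x_4 = (-9 - (2)·-0.6493 - (2.4)·0.4327 - (3.7)·0.6893) / (10.1) = -1.1179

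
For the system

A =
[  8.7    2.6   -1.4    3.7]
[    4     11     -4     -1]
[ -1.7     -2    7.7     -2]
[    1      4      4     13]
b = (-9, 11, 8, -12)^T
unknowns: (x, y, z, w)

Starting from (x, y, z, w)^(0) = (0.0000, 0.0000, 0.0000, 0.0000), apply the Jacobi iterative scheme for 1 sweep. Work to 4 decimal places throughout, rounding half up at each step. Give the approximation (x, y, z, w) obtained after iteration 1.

Iteration 1:
  x = (-9 - (2.6)·0.0000 - (-1.4)·0.0000 - (3.7)·0.0000) / (8.7) = -1.0345
  y = (11 - (4)·0.0000 - (-4)·0.0000 - (-1)·0.0000) / (11) = 1.0000
  z = (8 - (-1.7)·0.0000 - (-2)·0.0000 - (-2)·0.0000) / (7.7) = 1.0390
  w = (-12 - (1)·0.0000 - (4)·0.0000 - (4)·0.0000) / (13) = -0.9231

(-1.0345, 1.0000, 1.0390, -0.9231)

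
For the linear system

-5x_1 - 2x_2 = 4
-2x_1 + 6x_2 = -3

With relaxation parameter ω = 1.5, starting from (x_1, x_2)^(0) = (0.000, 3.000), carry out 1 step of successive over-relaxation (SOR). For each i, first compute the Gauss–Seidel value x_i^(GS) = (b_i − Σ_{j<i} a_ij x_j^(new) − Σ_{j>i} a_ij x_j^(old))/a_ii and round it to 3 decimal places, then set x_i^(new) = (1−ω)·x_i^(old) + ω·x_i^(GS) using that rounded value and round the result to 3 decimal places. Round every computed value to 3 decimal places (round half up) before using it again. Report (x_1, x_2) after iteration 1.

Iteration 1:
  x_1: GS value = (4 - (-2)·3.000) / (-5) = -2.000;  x_1 ← (1−ω)·0.000 + ω·-2.000 = -3.000
  x_2: GS value = (-3 - (-2)·-3.000) / (6) = -1.500;  x_2 ← (1−ω)·3.000 + ω·-1.500 = -3.750

(-3.000, -3.750)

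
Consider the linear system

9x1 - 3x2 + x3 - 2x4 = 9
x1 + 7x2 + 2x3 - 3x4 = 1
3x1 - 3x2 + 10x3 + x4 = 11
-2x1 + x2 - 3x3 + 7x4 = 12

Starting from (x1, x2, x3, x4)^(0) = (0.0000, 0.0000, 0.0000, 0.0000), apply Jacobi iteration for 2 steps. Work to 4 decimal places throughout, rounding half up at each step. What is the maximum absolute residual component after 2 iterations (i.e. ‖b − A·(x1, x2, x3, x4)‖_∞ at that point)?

2.7610

Iteration 1:
  x1 = (9 - (-3)·0.0000 - (1)·0.0000 - (-2)·0.0000) / (9) = 1.0000
  x2 = (1 - (1)·0.0000 - (2)·0.0000 - (-3)·0.0000) / (7) = 0.1429
  x3 = (11 - (3)·0.0000 - (-3)·0.0000 - (1)·0.0000) / (10) = 1.1000
  x4 = (12 - (-2)·0.0000 - (1)·0.0000 - (-3)·0.0000) / (7) = 1.7143
Iteration 2:
  x1 = (9 - (-3)·0.1429 - (1)·1.1000 - (-2)·1.7143) / (9) = 1.3064
  x2 = (1 - (1)·1.0000 - (2)·1.1000 - (-3)·1.7143) / (7) = 0.4204
  x3 = (11 - (3)·1.0000 - (-3)·0.1429 - (1)·1.7143) / (10) = 0.6714
  x4 = (12 - (-2)·1.0000 - (1)·0.1429 - (-3)·1.1000) / (7) = 2.4510
Residual b − A·x = (2.7342, 2.7610, -0.8230, -0.9504); ∞-norm = 2.7610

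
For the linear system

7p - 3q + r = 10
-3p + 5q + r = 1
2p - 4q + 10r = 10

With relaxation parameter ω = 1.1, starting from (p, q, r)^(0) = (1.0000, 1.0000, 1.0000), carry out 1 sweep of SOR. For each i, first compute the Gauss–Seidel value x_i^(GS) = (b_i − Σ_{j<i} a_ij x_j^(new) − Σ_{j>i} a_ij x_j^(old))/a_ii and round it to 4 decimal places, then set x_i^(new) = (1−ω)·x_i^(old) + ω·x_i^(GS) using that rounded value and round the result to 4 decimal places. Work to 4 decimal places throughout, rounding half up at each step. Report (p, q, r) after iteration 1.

(1.7857, 1.0785, 1.0817)

Iteration 1:
  p: GS value = (10 - (-3)·1.0000 - (1)·1.0000) / (7) = 1.7143;  p ← (1−ω)·1.0000 + ω·1.7143 = 1.7857
  q: GS value = (1 - (-3)·1.7857 - (1)·1.0000) / (5) = 1.0714;  q ← (1−ω)·1.0000 + ω·1.0714 = 1.0785
  r: GS value = (10 - (2)·1.7857 - (-4)·1.0785) / (10) = 1.0743;  r ← (1−ω)·1.0000 + ω·1.0743 = 1.0817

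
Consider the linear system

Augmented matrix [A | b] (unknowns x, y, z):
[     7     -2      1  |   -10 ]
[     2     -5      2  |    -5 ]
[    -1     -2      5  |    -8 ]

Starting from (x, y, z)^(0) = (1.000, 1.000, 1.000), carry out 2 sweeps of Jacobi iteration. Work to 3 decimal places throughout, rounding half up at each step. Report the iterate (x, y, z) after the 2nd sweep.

Iteration 1:
  x = (-10 - (-2)·1.000 - (1)·1.000) / (7) = -1.286
  y = (-5 - (2)·1.000 - (2)·1.000) / (-5) = 1.800
  z = (-8 - (-1)·1.000 - (-2)·1.000) / (5) = -1.000
Iteration 2:
  x = (-10 - (-2)·1.800 - (1)·-1.000) / (7) = -0.771
  y = (-5 - (2)·-1.286 - (2)·-1.000) / (-5) = 0.086
  z = (-8 - (-1)·-1.286 - (-2)·1.800) / (5) = -1.137

(-0.771, 0.086, -1.137)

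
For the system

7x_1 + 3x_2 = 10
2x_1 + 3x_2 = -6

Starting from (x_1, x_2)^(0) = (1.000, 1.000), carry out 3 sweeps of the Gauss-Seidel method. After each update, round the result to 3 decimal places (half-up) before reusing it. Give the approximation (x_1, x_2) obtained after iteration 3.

(3.021, -4.014)

Iteration 1:
  x_1 = (10 - (3)·1.000) / (7) = 1.000
  x_2 = (-6 - (2)·1.000) / (3) = -2.667
Iteration 2:
  x_1 = (10 - (3)·-2.667) / (7) = 2.572
  x_2 = (-6 - (2)·2.572) / (3) = -3.715
Iteration 3:
  x_1 = (10 - (3)·-3.715) / (7) = 3.021
  x_2 = (-6 - (2)·3.021) / (3) = -4.014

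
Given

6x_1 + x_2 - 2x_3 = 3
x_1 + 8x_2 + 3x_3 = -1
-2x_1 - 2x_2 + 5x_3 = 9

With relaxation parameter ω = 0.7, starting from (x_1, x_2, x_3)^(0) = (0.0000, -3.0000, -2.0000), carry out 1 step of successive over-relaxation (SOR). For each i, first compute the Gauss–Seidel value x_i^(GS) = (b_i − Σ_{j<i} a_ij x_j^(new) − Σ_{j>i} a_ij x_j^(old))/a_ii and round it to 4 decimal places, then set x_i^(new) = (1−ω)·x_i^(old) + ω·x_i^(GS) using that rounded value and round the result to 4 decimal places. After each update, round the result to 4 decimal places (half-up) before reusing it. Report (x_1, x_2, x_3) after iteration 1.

(0.2333, -0.4829, 0.5901)

Iteration 1:
  x_1: GS value = (3 - (1)·-3.0000 - (-2)·-2.0000) / (6) = 0.3333;  x_1 ← (1−ω)·0.0000 + ω·0.3333 = 0.2333
  x_2: GS value = (-1 - (1)·0.2333 - (3)·-2.0000) / (8) = 0.5958;  x_2 ← (1−ω)·-3.0000 + ω·0.5958 = -0.4829
  x_3: GS value = (9 - (-2)·0.2333 - (-2)·-0.4829) / (5) = 1.7002;  x_3 ← (1−ω)·-2.0000 + ω·1.7002 = 0.5901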